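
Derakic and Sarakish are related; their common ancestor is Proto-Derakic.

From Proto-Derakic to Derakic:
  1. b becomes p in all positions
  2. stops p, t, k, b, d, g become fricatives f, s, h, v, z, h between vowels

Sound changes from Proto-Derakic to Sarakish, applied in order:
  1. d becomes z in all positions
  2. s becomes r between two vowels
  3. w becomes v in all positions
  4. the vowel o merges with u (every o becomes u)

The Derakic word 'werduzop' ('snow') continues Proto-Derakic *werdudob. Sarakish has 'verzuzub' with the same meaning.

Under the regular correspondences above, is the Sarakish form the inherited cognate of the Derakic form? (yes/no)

yes

Derive the expected Sarakish reflex of *werdudob:
Sarakish: *werdudob
  werdudob → werzuzob   [unconditioned shift]
  werzuzob (rule 2 does not apply)
  werzuzob → verzuzob   [unconditioned shift]
  verzuzob → verzuzub   [vowel merger]
  giving Sarakish verzuzub.
Sarakish 'verzuzub' matches the regular reflex exactly, so the pair is cognate.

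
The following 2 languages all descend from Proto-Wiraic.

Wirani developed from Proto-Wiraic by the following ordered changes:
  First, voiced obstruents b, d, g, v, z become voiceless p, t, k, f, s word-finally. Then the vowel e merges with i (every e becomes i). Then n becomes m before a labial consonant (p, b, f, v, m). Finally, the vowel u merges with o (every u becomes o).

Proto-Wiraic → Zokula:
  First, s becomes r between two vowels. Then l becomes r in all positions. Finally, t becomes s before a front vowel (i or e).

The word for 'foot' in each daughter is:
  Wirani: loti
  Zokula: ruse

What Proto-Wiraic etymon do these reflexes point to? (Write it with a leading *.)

*lute

Position 4: Wirani has i, Zokula has e. Zokula preserves e here (none of its changes turn any other segment into e), so the proto-segment is *e.
Position 1: Wirani has l, Zokula has r. Wirani preserves l here (none of its changes turn any other segment into l), so the proto-segment is *l.
Verify the candidate proto-form against each daughter:
Wirani: start from *lute.
  rule 1: no change — lute
  rule 2 (vowel merger): lute → luti
  rule 3: no change — luti
  rule 4 (vowel merger): luti → loti
  ⇒ Wirani loti
Zokula: *lute > rute > ruse  (by unconditioned shift, palatalisation)
No other proto-form is consistent with every reflex, so the reconstruction is *lute.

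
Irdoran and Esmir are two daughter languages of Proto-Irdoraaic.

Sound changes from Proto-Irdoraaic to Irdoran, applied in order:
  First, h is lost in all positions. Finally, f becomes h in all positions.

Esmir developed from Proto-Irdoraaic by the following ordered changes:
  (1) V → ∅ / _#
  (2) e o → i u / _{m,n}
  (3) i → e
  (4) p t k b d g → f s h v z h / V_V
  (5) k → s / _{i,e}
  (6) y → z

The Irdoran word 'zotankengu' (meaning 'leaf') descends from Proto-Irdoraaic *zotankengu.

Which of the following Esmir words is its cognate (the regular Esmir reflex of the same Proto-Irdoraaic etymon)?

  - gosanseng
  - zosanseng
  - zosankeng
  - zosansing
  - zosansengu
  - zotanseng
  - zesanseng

zosanseng

Esmir: *zotankengu
  zotankengu → zotankeng   [apocope]
  zotankeng → zotanking   [pre-nasal raising]
  zotanking → zotankeng   [vowel merger]
  zotankeng → zosankeng   [intervocalic lenition]
  zosankeng → zosanseng   [palatalisation]
  zosanseng (rule 6 does not apply)
  giving Esmir zosanseng.
The other candidates each miss or misapply at least one Esmir change.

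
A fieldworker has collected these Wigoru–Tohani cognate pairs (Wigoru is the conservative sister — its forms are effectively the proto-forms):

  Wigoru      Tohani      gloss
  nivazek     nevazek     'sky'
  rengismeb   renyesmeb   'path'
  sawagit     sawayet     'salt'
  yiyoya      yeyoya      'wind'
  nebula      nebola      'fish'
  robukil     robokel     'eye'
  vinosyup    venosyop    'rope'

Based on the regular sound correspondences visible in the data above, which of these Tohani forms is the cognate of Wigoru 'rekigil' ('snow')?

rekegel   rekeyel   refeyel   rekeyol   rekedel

rengismeb ~ renyesmeb, sawagit ~ sawayet — Wigoru i corresponds to Tohani e after a consonant, before a consonant other than r, m, n, p, b, f, v.
sawagit ~ sawayet — Wigoru g corresponds to Tohani y between vowels (before a front vowel).
Applying these to Wigoru 'rekigil':
  rekigil → rekegil   (i→e after a consonant, before a consonant other than r, m, n, p, b, f, v)
  rekegil → rekeyil   (g→y between vowels (before a front vowel))
  rekeyil → rekeyel   (i→e after a consonant, before a consonant other than r, m, n, p, b, f, v)
So the Tohani cognate is 'rekeyel'.

rekeyel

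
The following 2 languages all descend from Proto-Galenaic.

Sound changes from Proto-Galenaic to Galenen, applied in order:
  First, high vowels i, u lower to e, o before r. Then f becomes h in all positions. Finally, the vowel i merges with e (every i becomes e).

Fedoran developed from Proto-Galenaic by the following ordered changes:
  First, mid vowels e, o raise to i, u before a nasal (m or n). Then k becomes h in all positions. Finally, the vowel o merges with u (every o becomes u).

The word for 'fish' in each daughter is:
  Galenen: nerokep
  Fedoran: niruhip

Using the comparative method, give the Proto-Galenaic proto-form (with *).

*nirokip

Position 6: Galenen has e, Fedoran has i. Taking the neighbouring segments as reconstructed: Galenen e could go back to *e or *i; Fedoran i can only go back to *i — the one source consistent with every daughter is *i.
Position 5: Galenen has k, Fedoran has h. Galenen preserves k here (none of its changes turn any other segment into k), so the proto-segment is *k.
Position 4: Galenen has o, Fedoran has u. Taking the neighbouring segments as reconstructed: Galenen o can only go back to *o; Fedoran u could go back to *o or *u — the one source consistent with every daughter is *o.
This points to *nirokip. Verify forward in each daughter:
Galenen: start from *nirokip.
  rule 1 (pre-rhotic lowering): nirokip → nerokip
  rule 2: no change — nerokip
  rule 3 (vowel merger): nerokip → nerokep
  ⇒ Galenen nerokep
Fedoran: *nirokip
  nirokip (rule 1 does not apply)
  nirokip → nirohip   [unconditioned shift]
  nirohip → niruhip   [vowel merger]
  giving Fedoran niruhip.
Only *nirokip yields all of Galenen nerokep, Fedoran niruhip.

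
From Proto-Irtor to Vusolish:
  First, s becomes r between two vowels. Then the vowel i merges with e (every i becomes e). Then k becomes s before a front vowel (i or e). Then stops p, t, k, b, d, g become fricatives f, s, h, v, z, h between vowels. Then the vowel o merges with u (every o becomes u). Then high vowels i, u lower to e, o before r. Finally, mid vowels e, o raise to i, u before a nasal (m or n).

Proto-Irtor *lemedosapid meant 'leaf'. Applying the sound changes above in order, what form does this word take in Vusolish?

Vusolish: start from *lemedosapid.
  rule 1 (rhotacism): lemedosapid → lemedorapid
  rule 2 (vowel merger): lemedorapid → lemedoraped
  rule 3: no change — lemedoraped
  rule 4 (intervocalic lenition): lemedoraped → lemezorafed
  rule 5 (vowel merger): lemezorafed → lemezurafed
  rule 6 (pre-rhotic lowering): lemezurafed → lemezorafed
  rule 7 (pre-nasal raising): lemezorafed → limezorafed
  ⇒ Vusolish limezorafed

limezorafed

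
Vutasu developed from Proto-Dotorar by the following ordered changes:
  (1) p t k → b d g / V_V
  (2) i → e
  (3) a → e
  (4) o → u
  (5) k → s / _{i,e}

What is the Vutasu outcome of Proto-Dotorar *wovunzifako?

wuvunzefegu

Vutasu: *wovunzifako > wovunzifago > wovunzefago > wovunzefego > wuvunzefegu  (by intervocalic voicing, vowel merger, vowel merger, vowel merger)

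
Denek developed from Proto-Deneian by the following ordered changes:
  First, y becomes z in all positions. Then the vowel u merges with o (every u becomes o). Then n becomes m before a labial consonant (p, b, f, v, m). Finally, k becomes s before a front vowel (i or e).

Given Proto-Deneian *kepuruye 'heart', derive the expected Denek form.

Denek: *kepuruye
  kepuruye → kepuruze   [unconditioned shift]
  kepuruze → keporoze   [vowel merger]
  keporoze (rule 3 does not apply)
  keporoze → seporoze   [palatalisation]
  giving Denek seporoze.

seporoze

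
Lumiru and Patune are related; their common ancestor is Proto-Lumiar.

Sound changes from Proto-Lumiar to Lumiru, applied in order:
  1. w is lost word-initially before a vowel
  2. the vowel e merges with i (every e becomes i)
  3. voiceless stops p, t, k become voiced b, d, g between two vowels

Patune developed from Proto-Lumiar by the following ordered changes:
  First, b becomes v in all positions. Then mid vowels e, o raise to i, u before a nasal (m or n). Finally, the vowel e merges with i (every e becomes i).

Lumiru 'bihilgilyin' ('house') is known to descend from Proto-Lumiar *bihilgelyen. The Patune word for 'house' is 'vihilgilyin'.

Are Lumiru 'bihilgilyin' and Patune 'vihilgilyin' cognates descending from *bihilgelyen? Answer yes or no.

yes

Derive the expected Patune reflex of *bihilgelyen:
Patune: *bihilgelyen
  bihilgelyen → vihilgelyen   [unconditioned shift]
  vihilgelyen → vihilgelyin   [pre-nasal raising]
  vihilgelyin → vihilgilyin   [vowel merger]
  giving Patune vihilgilyin.
Patune 'vihilgilyin' matches the regular reflex exactly, so the pair is cognate.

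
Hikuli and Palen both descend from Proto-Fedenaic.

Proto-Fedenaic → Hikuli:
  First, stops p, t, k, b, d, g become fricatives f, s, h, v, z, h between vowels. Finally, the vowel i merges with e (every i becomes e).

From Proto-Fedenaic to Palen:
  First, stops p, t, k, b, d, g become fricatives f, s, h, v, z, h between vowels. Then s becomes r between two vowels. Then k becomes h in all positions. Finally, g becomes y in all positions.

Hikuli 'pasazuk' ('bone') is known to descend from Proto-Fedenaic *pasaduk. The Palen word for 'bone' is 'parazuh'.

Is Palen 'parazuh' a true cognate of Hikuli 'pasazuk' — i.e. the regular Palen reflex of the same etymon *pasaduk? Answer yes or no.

Derive the expected Palen reflex of *pasaduk:
Palen: *pasaduk > pasazuk > parazuk > parazuh  (by intervocalic lenition, rhotacism, unconditioned shift)
Palen 'parazuh' matches the regular reflex exactly, so the pair is cognate.

yes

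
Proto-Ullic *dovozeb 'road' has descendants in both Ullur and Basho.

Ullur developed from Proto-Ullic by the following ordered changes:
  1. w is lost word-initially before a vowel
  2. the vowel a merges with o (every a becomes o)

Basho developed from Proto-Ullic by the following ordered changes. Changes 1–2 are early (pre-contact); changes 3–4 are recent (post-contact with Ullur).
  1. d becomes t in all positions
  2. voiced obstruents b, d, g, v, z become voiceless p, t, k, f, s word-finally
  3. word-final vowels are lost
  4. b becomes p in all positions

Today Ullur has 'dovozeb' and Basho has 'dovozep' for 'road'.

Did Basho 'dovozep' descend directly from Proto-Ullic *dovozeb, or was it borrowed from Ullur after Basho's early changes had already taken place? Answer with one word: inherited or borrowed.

borrowed

If inherited, *dovozeb would pass through all of Basho's changes:
Basho: *dovozeb > tovozeb > tovozep  (by unconditioned shift, final devoicing)
If borrowed from Ullur 'dovozeb' after the early changes, it would undergo only the recent ones:
  rule 3 (apocope): no change (dovozeb)
  rule 4 (unconditioned shift): dovozeb → dovozep
  ⇒ as a loan: dovozep
Basho 'dovozep' matches the loan outcome 'dovozep', not the inherited 'tovozep' — it skipped the early Basho changes, so it was borrowed from Ullur.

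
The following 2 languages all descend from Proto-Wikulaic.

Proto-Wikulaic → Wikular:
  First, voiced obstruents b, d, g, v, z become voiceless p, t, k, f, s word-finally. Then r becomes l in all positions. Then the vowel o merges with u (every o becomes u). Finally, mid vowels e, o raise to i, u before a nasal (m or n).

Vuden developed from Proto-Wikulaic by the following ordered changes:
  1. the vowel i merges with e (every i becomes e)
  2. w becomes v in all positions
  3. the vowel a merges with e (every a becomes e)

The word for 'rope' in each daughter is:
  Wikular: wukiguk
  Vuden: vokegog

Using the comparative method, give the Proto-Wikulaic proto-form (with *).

*wokigog

Position 2: Wikular has u, Vuden has o. Vuden preserves o here (none of its changes turn any other segment into o), so the proto-segment is *o.
Position 1: Wikular has w, Vuden has v. Wikular preserves w here (none of its changes turn any other segment into w), so the proto-segment is *w.
This points to *wokigog. Verify forward in each daughter:
Wikular: start from *wokigog.
  rule 1 (final devoicing): wokigog → wokigok
  rule 2: no change — wokigok
  rule 3 (vowel merger): wokigok → wukiguk
  rule 4: no change — wukiguk
  ⇒ Wikular wukiguk
Vuden: *wokigog > wokegog > vokegog  (by vowel merger, unconditioned shift)
Only *wokigog yields all of Wikular wukiguk, Vuden vokegog.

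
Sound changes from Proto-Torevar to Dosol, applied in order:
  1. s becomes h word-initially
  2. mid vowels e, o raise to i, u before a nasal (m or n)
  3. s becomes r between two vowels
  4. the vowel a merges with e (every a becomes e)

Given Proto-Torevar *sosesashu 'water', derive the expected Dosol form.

Dosol: *sosesashu > hosesashu > horerashu > horereshu  (by debuccalisation, rhotacism, vowel merger)

horereshu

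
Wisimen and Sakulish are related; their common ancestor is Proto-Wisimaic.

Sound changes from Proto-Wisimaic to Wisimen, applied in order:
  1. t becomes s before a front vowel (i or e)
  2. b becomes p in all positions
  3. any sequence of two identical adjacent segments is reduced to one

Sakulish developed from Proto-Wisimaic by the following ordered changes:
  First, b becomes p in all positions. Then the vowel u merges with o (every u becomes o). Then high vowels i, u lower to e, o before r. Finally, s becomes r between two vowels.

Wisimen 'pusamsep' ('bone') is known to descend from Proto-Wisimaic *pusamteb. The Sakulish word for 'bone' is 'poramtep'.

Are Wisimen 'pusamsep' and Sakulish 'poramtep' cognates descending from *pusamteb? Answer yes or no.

yes

Derive the expected Sakulish reflex of *pusamteb:
Sakulish: start from *pusamteb.
  rule 1 (unconditioned shift): pusamteb → pusamtep
  rule 2 (vowel merger): pusamtep → posamtep
  rule 3: no change — posamtep
  rule 4 (rhotacism): posamtep → poramtep
  ⇒ Sakulish poramtep
Sakulish 'poramtep' matches the regular reflex exactly, so the pair is cognate.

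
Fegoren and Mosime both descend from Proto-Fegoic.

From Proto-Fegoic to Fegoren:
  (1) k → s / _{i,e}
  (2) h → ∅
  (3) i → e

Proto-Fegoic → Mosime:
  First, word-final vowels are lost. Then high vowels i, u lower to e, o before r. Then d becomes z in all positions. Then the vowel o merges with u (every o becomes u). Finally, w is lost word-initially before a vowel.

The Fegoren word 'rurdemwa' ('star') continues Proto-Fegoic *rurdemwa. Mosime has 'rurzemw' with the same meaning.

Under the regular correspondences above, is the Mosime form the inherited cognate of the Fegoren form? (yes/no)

Derive the expected Mosime reflex of *rurdemwa:
Mosime: *rurdemwa > rurdemw > rordemw > rorzemw > rurzemw  (by apocope, pre-rhotic lowering, unconditioned shift, vowel merger)
Mosime 'rurzemw' matches the regular reflex exactly, so the pair is cognate.

yes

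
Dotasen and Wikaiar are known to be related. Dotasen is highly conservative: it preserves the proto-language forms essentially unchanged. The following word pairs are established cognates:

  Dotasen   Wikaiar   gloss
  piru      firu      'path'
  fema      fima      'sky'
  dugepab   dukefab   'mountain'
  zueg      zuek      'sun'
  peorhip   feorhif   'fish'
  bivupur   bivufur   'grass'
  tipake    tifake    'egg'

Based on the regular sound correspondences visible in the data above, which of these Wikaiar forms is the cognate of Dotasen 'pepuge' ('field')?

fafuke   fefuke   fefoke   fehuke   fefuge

peorhip ~ feorhif — Dotasen p corresponds to Wikaiar f word-initially before a front vowel.
bivupur ~ bivufur — Dotasen p corresponds to Wikaiar f between vowels (before a back vowel).
dugepab ~ dukefab — Dotasen g corresponds to Wikaiar k between vowels (before a front vowel).
Applying these to Dotasen 'pepuge':
  pepuge → fepuge   (p→f word-initially before a front vowel)
  fepuge → fefuge   (p→f between vowels (before a back vowel))
  fefuge → fefuke   (g→k between vowels (before a front vowel))
So the Wikaiar cognate is 'fefuke'.

fefuke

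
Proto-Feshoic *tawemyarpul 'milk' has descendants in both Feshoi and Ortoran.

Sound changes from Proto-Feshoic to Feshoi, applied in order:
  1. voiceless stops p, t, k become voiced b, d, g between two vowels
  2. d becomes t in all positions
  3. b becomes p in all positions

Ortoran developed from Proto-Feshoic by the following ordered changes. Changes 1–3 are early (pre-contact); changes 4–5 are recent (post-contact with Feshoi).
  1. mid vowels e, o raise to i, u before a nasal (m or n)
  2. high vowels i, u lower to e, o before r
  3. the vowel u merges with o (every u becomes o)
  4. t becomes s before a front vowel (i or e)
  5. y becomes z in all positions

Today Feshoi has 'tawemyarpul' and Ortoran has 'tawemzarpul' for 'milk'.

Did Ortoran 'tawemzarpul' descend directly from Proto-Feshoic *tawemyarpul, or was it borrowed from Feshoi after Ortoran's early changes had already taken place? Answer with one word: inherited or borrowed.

If inherited, *tawemyarpul would pass through all of Ortoran's changes:
Ortoran: start from *tawemyarpul.
  rule 1 (pre-nasal raising): tawemyarpul → tawimyarpul
  rule 2: no change — tawimyarpul
  rule 3 (vowel merger): tawimyarpul → tawimyarpol
  rule 4: no change — tawimyarpol
  rule 5 (unconditioned shift): tawimyarpol → tawimzarpol
  ⇒ Ortoran tawimzarpol
If borrowed from Feshoi 'tawemyarpul' after the early changes, it would undergo only the recent ones:
  rule 4 (palatalisation): no change (tawemyarpul)
  rule 5 (unconditioned shift): tawemyarpul → tawemzarpul
  ⇒ as a loan: tawemzarpul
Ortoran 'tawemzarpul' matches the loan outcome 'tawemzarpul', not the inherited 'tawimzarpol' — it skipped the early Ortoran changes, so it was borrowed from Feshoi.

borrowed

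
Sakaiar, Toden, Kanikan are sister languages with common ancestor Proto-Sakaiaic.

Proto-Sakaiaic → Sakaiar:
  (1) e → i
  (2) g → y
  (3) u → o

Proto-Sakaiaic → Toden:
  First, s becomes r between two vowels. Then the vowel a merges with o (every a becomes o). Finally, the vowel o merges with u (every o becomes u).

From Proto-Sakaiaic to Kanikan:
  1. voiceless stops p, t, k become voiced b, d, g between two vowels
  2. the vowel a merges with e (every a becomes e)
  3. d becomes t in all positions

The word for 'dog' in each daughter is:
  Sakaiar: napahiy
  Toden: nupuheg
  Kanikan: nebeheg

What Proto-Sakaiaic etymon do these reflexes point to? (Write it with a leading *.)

Position 4: Sakaiar has a, Toden has u, Kanikan has e. Sakaiar preserves a here (none of its changes turn any other segment into a), so the proto-segment is *a.
Position 6: Sakaiar has i, Toden has e, Kanikan has e. Toden preserves e here (none of its changes turn any other segment into e), so the proto-segment is *e.
This points to *napaheg. Verify forward in each daughter:
Sakaiar: start from *napaheg.
  rule 1 (vowel merger): napaheg → napahig
  rule 2 (unconditioned shift): napahig → napahiy
  rule 3: no change — napahiy
  ⇒ Sakaiar napahiy
Toden: start from *napaheg.
  rule 1: no change — napaheg
  rule 2 (vowel merger): napaheg → nopoheg
  rule 3 (vowel merger): nopoheg → nupuheg
  ⇒ Toden nupuheg
Kanikan: *napaheg > nabaheg > nebeheg  (by intervocalic voicing, vowel merger)
*napaheg is the unique common source.

*napaheg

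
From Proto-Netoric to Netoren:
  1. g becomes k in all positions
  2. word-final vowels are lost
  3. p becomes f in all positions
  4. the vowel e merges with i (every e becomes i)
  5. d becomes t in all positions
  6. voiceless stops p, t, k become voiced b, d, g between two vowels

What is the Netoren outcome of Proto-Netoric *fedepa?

fidif

Netoren: start from *fedepa.
  rule 1: no change — fedepa
  rule 2 (apocope): fedepa → fedep
  rule 3 (unconditioned shift): fedep → fedef
  rule 4 (vowel merger): fedef → fidif
  rule 5 (unconditioned shift): fidif → fitif
  rule 6 (intervocalic voicing): fitif → fidif
  ⇒ Netoren fidif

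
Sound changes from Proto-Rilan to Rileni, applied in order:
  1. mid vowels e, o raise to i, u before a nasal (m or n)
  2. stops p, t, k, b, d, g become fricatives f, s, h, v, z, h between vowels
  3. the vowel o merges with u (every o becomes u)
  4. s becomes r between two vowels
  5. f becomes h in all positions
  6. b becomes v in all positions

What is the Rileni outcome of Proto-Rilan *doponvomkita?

Rileni: start from *doponvomkita.
  rule 1 (pre-nasal raising): doponvomkita → dopunvumkita
  rule 2 (intervocalic lenition): dopunvumkita → dofunvumkisa
  rule 3 (vowel merger): dofunvumkisa → dufunvumkisa
  rule 4 (rhotacism): dufunvumkisa → dufunvumkira
  rule 5 (unconditioned shift): dufunvumkira → duhunvumkira
  rule 6: no change — duhunvumkira
  ⇒ Rileni duhunvumkira

duhunvumkira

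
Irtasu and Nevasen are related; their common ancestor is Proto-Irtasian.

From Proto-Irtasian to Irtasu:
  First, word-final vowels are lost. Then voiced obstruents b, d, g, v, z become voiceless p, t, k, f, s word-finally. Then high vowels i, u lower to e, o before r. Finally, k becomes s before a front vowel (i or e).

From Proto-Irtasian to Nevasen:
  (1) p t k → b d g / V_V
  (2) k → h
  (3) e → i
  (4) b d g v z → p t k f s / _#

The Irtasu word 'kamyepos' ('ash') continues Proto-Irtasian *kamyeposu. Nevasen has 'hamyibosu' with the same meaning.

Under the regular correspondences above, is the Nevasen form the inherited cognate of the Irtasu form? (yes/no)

yes

Derive the expected Nevasen reflex of *kamyeposu:
Nevasen: start from *kamyeposu.
  rule 1 (intervocalic voicing): kamyeposu → kamyebosu
  rule 2 (unconditioned shift): kamyebosu → hamyebosu
  rule 3 (vowel merger): hamyebosu → hamyibosu
  rule 4: no change — hamyibosu
  ⇒ Nevasen hamyibosu
Nevasen 'hamyibosu' matches the regular reflex exactly, so the pair is cognate.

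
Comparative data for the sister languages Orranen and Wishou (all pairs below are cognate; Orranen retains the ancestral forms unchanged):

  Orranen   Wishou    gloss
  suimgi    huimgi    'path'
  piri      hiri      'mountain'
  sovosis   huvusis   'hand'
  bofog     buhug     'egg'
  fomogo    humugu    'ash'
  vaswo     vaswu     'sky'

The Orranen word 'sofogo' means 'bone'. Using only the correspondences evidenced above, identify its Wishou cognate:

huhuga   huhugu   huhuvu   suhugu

huhugu

sovosis ~ huvusis — Orranen s corresponds to Wishou h word-initially before a back vowel.
bofog ~ buhug — Orranen o corresponds to Wishou u after a consonant, before a labial obstruent.
bofog ~ buhug — Orranen f corresponds to Wishou h between vowels (before a back vowel).
sovosis ~ huvusis, bofog ~ buhug — Orranen o corresponds to Wishou u after a consonant, before a consonant other than r, m, n, p, b, f, v.
fomogo ~ humugu, vaswo ~ vaswu — Orranen o corresponds to Wishou u word-finally.
Applying these to Orranen 'sofogo':
  sofogo → hofogo   (s→h word-initially before a back vowel)
  hofogo → hufogo   (o→u after a consonant, before a labial obstruent)
  hufogo → huhogo   (f→h between vowels (before a back vowel))
  huhogo → huhugo   (o→u after a consonant, before a consonant other than r, m, n, p, b, f, v)
  huhugo → huhugu   (o→u word-finally)
So the Wishou cognate is 'huhugu'.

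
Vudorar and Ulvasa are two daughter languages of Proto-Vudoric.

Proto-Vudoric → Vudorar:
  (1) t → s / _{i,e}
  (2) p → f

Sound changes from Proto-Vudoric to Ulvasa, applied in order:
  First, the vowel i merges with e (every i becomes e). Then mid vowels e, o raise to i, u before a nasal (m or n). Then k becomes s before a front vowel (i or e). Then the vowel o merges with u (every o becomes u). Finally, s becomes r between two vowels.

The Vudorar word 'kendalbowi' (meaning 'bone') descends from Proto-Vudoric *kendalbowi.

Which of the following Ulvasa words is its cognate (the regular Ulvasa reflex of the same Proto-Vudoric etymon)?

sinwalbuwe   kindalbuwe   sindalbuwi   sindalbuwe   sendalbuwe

Ulvasa: *kendalbowi
  kendalbowi → kendalbowe   [vowel merger]
  kendalbowe → kindalbowe   [pre-nasal raising]
  kindalbowe → sindalbowe   [palatalisation]
  sindalbowe → sindalbuwe   [vowel merger]
  sindalbuwe (rule 5 does not apply)
  giving Ulvasa sindalbuwe.
Only 'sindalbuwe' matches the regular Ulvasa development of *kendalbowi.

sindalbuwe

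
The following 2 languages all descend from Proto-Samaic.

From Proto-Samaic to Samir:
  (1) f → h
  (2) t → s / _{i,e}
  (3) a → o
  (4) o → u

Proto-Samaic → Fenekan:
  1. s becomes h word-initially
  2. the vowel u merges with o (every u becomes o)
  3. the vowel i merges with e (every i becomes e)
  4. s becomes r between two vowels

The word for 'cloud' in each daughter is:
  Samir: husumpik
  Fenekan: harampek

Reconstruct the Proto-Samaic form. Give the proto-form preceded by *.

Position 4: Samir has u, Fenekan has a. Fenekan preserves a here (none of its changes turn any other segment into a), so the proto-segment is *a.
Position 2: Samir has u, Fenekan has a. Fenekan preserves a here (none of its changes turn any other segment into a), so the proto-segment is *a.
Position 3: Samir has s, Fenekan has r. Taking the neighbouring segments as reconstructed: Samir s can only go back to *s; Fenekan r could go back to *s or *r — the one source consistent with every daughter is *s.
Verify the candidate proto-form against each daughter:
Samir: start from *hasampik.
  rule 1: no change — hasampik
  rule 2: no change — hasampik
  rule 3 (vowel merger): hasampik → hosompik
  rule 4 (vowel merger): hosompik → husumpik
  ⇒ Samir husumpik
Fenekan: *hasampik
  hasampik (rule 1 does not apply)
  hasampik (rule 2 does not apply)
  hasampik → hasampek   [vowel merger]
  hasampek → harampek   [rhotacism]
  giving Fenekan harampek.
*hasampik is the unique common source.

*hasampik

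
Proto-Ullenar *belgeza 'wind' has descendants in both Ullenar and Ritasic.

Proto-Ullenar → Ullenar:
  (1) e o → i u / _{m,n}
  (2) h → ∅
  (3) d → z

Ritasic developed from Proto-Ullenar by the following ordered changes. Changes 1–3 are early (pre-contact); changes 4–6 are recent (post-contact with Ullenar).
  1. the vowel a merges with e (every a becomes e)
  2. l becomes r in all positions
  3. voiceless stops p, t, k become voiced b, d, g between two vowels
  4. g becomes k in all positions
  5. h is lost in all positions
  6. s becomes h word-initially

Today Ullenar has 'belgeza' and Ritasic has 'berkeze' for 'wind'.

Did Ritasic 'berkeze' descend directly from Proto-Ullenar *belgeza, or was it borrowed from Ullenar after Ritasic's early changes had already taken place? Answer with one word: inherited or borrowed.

inherited

If inherited, *belgeza would pass through all of Ritasic's changes:
Ritasic: start from *belgeza.
  rule 1 (vowel merger): belgeza → belgeze
  rule 2 (unconditioned shift): belgeze → bergeze
  rule 3: no change — bergeze
  rule 4 (unconditioned shift): bergeze → berkeze
  rule 5: no change — berkeze
  rule 6: no change — berkeze
  ⇒ Ritasic berkeze
If borrowed from Ullenar 'belgeza' after the early changes, it would undergo only the recent ones:
  rule 4 (unconditioned shift): belgeza → belkeza
  rule 5 (h-loss): no change (belkeza)
  rule 6 (debuccalisation): no change (belkeza)
  ⇒ as a loan: belkeza
Ritasic 'berkeze' matches the inherited outcome exactly, so it is an inherited cognate, not a loan.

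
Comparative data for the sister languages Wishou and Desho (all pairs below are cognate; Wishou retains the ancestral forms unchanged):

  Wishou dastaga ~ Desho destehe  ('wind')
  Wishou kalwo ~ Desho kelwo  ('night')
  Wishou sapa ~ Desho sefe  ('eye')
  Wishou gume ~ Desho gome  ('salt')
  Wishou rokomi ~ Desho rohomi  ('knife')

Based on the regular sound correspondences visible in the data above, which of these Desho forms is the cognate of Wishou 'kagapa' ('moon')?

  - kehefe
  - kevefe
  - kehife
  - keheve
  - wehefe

kehefe

dastaga ~ destehe, kalwo ~ kelwo — Wishou a corresponds to Desho e after a consonant, before a consonant other than r, m, n, p, b, f, v.
dastaga ~ destehe — Wishou g corresponds to Desho h between vowels (before a back vowel).
sapa ~ sefe — Wishou a corresponds to Desho e after a consonant, before a labial obstruent.
sapa ~ sefe — Wishou p corresponds to Desho f between vowels (before a back vowel).
dastaga ~ destehe, sapa ~ sefe — Wishou a corresponds to Desho e word-finally.
Applying these to Wishou 'kagapa':
  kagapa → kegapa   (a→e after a consonant, before a consonant other than r, m, n, p, b, f, v)
  kegapa → kehapa   (g→h between vowels (before a back vowel))
  kehapa → kehepa   (a→e after a consonant, before a labial obstruent)
  kehepa → kehefa   (p→f between vowels (before a back vowel))
  kehefa → kehefe   (a→e word-finally)
So the Desho cognate is 'kehefe'.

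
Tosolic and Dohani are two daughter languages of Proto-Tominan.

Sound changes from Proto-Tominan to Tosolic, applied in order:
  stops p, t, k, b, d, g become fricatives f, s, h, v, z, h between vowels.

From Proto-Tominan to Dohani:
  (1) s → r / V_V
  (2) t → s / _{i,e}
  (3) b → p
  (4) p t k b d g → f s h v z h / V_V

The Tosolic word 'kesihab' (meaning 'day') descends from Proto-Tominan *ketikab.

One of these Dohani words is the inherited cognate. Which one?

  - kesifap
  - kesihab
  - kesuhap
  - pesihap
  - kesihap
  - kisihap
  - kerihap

kesihap

Dohani: start from *ketikab.
  rule 1: no change — ketikab
  rule 2 (palatalisation): ketikab → kesikab
  rule 3 (unconditioned shift): kesikab → kesikap
  rule 4 (intervocalic lenition): kesikap → kesihap
  ⇒ Dohani kesihap
Only 'kesihap' matches the regular Dohani development of *ketikab.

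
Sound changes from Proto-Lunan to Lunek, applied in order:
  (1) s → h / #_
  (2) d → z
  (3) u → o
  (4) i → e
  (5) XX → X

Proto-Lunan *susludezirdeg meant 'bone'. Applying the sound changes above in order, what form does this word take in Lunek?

Lunek: *susludezirdeg
  susludezirdeg → husludezirdeg   [debuccalisation]
  husludezirdeg → husluzezirzeg   [unconditioned shift]
  husluzezirzeg → hoslozezirzeg   [vowel merger]
  hoslozezirzeg → hoslozezerzeg   [vowel merger]
  hoslozezerzeg (rule 5 does not apply)
  giving Lunek hoslozezerzeg.

hoslozezerzeg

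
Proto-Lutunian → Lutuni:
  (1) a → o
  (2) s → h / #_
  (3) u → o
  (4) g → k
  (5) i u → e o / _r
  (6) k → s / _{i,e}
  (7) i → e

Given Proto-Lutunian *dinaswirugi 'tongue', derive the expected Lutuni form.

denoswerose

Lutuni: start from *dinaswirugi.
  rule 1 (vowel merger): dinaswirugi → dinoswirugi
  rule 2: no change — dinoswirugi
  rule 3 (vowel merger): dinoswirugi → dinoswirogi
  rule 4 (unconditioned shift): dinoswirogi → dinoswiroki
  rule 5 (pre-rhotic lowering): dinoswiroki → dinosweroki
  rule 6 (palatalisation): dinosweroki → dinoswerosi
  rule 7 (vowel merger): dinoswerosi → denoswerose
  ⇒ Lutuni denoswerose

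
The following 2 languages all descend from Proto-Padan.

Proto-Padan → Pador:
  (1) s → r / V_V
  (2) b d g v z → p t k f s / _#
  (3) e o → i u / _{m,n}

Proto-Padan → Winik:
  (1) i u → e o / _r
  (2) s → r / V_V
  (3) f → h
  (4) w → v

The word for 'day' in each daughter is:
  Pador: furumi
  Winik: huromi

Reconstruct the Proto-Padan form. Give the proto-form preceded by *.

*fusomi

Position 1: Pador has f, Winik has h. Taking the neighbouring segments as reconstructed: Pador f can only go back to *f; Winik h could go back to *f or *h — the one source consistent with every daughter is *f.
Position 4: Pador has u, Winik has o. Taking the neighbouring segments as reconstructed: Pador u could go back to *o or *u; Winik o can only go back to *o — the one source consistent with every daughter is *o.
Continuing position by position gives *fusomi; check it forward:
Pador: start from *fusomi.
  rule 1 (rhotacism): fusomi → furomi
  rule 2: no change — furomi
  rule 3 (pre-nasal raising): furomi → furumi
  ⇒ Pador furumi
Winik: start from *fusomi.
  rule 1: no change — fusomi
  rule 2 (rhotacism): fusomi → furomi
  rule 3 (unconditioned shift): furomi → huromi
  rule 4: no change — huromi
  ⇒ Winik huromi
Only *fusomi yields all of Pador furumi, Winik huromi.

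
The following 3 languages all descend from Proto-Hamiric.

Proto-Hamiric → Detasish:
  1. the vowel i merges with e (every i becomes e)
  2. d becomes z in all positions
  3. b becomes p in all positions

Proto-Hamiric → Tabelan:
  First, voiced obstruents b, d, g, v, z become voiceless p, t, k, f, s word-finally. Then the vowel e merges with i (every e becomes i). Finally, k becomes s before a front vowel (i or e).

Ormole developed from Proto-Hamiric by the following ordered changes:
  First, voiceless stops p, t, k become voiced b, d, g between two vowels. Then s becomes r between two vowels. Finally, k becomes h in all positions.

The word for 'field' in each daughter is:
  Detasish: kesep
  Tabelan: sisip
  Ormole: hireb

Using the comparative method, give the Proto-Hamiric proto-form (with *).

Position 5: Detasish has p, Tabelan has p, Ormole has b. Taking the neighbouring segments as reconstructed: Detasish p could go back to *p or *b; Tabelan p could go back to *p or *b; Ormole b can only go back to *b — the one source consistent with every daughter is *b.
Position 2: Detasish has e, Tabelan has i, Ormole has i. Ormole preserves i here (none of its changes turn any other segment into i), so the proto-segment is *i.
Continuing position by position gives *kiseb; check it forward:
Detasish: *kiseb
  kiseb → keseb   [vowel merger]
  keseb (rule 2 does not apply)
  keseb → kesep   [unconditioned shift]
  giving Detasish kesep.
Tabelan: start from *kiseb.
  rule 1 (final devoicing): kiseb → kisep
  rule 2 (vowel merger): kisep → kisip
  rule 3 (palatalisation): kisip → sisip
  ⇒ Tabelan sisip
Ormole: start from *kiseb.
  rule 1: no change — kiseb
  rule 2 (rhotacism): kiseb → kireb
  rule 3 (unconditioned shift): kireb → hireb
  ⇒ Ormole hireb
Only *kiseb yields all of Detasish kesep, Tabelan sisip, Ormole hireb.

*kiseb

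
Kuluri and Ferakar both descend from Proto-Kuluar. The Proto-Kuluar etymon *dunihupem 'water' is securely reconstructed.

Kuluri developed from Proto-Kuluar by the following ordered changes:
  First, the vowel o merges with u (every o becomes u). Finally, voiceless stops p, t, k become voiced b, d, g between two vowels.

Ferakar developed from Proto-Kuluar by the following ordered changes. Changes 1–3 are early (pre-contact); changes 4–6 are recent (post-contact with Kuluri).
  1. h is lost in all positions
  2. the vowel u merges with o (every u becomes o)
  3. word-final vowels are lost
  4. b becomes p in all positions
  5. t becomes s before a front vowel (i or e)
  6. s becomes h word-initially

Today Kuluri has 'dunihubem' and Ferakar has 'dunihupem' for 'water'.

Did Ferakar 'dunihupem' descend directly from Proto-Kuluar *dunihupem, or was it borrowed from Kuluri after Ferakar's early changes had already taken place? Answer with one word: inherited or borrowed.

borrowed

If inherited, *dunihupem would pass through all of Ferakar's changes:
Ferakar: *dunihupem
  dunihupem → duniupem   [h-loss]
  duniupem → doniopem   [vowel merger]
  doniopem (rule 3 does not apply)
  doniopem (rule 4 does not apply)
  doniopem (rule 5 does not apply)
  doniopem (rule 6 does not apply)
  giving Ferakar doniopem.
If borrowed from Kuluri 'dunihubem' after the early changes, it would undergo only the recent ones:
  rule 4 (unconditioned shift): dunihubem → dunihupem
  rule 5 (palatalisation): no change (dunihupem)
  rule 6 (debuccalisation): no change (dunihupem)
  ⇒ as a loan: dunihupem
Ferakar 'dunihupem' matches the loan outcome 'dunihupem', not the inherited 'doniopem' — it skipped the early Ferakar changes, so it was borrowed from Kuluri.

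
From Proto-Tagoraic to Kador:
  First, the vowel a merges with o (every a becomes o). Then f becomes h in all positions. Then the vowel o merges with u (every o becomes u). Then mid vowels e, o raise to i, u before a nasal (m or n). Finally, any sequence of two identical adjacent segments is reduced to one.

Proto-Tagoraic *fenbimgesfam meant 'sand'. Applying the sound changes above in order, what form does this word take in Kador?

hinbimgeshum

Kador: *fenbimgesfam > fenbimgesfom > henbimgeshom > henbimgeshum > hinbimgeshum  (by vowel merger, unconditioned shift, vowel merger, pre-nasal raising)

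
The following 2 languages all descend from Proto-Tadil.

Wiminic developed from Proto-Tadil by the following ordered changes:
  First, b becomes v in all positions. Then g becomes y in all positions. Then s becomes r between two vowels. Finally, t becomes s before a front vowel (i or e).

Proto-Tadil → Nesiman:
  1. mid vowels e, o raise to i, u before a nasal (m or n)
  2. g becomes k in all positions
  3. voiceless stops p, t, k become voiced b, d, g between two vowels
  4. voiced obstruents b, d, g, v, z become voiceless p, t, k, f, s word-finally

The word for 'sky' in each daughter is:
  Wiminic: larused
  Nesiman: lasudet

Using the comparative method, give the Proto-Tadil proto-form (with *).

Position 5: Wiminic has s, Nesiman has d. Taking the neighbouring segments as reconstructed: Wiminic s can only go back to *t; Nesiman d could go back to *t or *d — the one source consistent with every daughter is *t.
Position 7: Wiminic has d, Nesiman has t. Wiminic preserves d here (none of its changes turn any other segment into d), so the proto-segment is *d.
Continuing position by position gives *lasuted; check it forward:
Wiminic: *lasuted
  lasuted (rule 1 does not apply)
  lasuted (rule 2 does not apply)
  lasuted → laruted   [rhotacism]
  laruted → larused   [palatalisation]
  giving Wiminic larused.
Nesiman: *lasuted
  lasuted (rule 1 does not apply)
  lasuted (rule 2 does not apply)
  lasuted → lasuded   [intervocalic voicing]
  lasuded → lasudet   [final devoicing]
  giving Nesiman lasudet.
Only *lasuted yields all of Wiminic larused, Nesiman lasudet.

*lasuted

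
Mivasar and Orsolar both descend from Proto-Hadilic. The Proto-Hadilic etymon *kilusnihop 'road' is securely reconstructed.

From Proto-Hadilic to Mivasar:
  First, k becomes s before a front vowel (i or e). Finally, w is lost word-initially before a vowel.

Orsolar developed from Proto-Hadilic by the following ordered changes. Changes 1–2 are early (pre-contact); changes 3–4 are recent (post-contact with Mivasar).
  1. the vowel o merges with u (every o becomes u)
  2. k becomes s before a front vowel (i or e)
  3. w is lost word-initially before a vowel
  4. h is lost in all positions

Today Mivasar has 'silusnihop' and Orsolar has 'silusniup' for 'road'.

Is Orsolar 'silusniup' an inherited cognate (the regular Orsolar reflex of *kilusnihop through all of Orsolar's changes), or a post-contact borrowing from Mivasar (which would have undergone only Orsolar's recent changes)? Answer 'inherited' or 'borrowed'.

inherited

If inherited, *kilusnihop would pass through all of Orsolar's changes:
Orsolar: *kilusnihop
  kilusnihop → kilusnihup   [vowel merger]
  kilusnihup → silusnihup   [palatalisation]
  silusnihup (rule 3 does not apply)
  silusnihup → silusniup   [h-loss]
  giving Orsolar silusniup.
If borrowed from Mivasar 'silusnihop' after the early changes, it would undergo only the recent ones:
  rule 3 (glide loss): no change (silusnihop)
  rule 4 (h-loss): silusnihop → silusniop
  ⇒ as a loan: silusniop
Orsolar 'silusniup' matches the inherited outcome exactly, so it is an inherited cognate, not a loan.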